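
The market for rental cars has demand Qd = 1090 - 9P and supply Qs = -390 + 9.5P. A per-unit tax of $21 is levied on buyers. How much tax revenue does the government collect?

Tax revenue = 212079/37

Pre-tax equilibrium: P* = 80, Q* = 370.
Tax on buyers shifts demand to Qd = 1090 − 9(P + 21) = 901 - 9P.
901 - 9P = -390 + 9.5P gives seller price Ps = 2582/37; buyers pay Pb = 2582/37 + 21 = 3359/37.
New quantity: Q = 1090 − 9(3359/37) = 10099/37.
Revenue = 21 × 10099/37 = 212079/37.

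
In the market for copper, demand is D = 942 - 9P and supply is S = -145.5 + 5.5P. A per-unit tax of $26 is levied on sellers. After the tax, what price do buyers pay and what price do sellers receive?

Pre-tax equilibrium: P* = 75, Q* = 267.
Tax on sellers shifts supply to S = -145.5 + 5.5(P − 26) = -288.5 + 5.5P.
942 - 9P = -288.5 + 5.5P gives buyer price Pb = 2461/29; sellers receive Ps = 2461/29 − 26 = 1707/29.
New quantity: Q = 942 − 9(2461/29) = 5169/29.

Buyers pay 2461/29, sellers receive 1707/29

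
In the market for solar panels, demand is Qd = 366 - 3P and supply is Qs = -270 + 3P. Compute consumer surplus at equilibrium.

Consumer surplus = 384

Equilibrium: 366 - 3P = -270 + 3P gives P* = 106, Q* = 48.
Demand choke price (Qd = 0): P = 122.
CS = ½(122 − 106)(48) = 384.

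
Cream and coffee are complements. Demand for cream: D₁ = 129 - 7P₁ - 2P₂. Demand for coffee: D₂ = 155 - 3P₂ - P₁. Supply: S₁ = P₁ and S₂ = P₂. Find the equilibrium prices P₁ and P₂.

Market 1: 129 - 7P₁ - 2P₂ = P₁ → 8P₁ + 2P₂ = 129.
Market 2: 4P₂ + P₁ = 155.
Eliminating P₂: 4×(1) − 2×(2) gives 30P₁ = 206, so P₁ = 103/15.
Back-substitute into (2): P₂ = (155 − 1×103/15) / 4 = 1111/30.

P₁ = 103/15, P₂ = 1111/30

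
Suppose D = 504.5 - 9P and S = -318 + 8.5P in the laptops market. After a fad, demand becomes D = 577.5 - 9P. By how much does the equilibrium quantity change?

Original equilibrium: P* = 47, Q* = 81.5.
New equilibrium: 577.5 - 9P = -318 + 8.5P, so 895.5 = 17.5P and P' = 1791/35; Q' = 577.5 − 9(1791/35) = 8187/70.
Change in quantity: 8187/70 − 81.5 = 1241/35.

ΔQ = 1241/35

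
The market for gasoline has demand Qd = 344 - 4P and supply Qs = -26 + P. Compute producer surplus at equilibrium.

Equilibrium: 344 - 4P = -26 + P gives P* = 74, Q* = 48.
Supply starts at P = 26 (where Qs = 0).
PS = ½(74 − 26)(48) = 1152.

Producer surplus = 1152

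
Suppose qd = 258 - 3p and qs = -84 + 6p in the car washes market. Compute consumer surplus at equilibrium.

Equilibrium: 258 - 3p = -84 + 6p gives p* = 38, q* = 144.
Demand choke price (qd = 0): p = 86.
CS = ½(86 − 38)(144) = 3456.

Consumer surplus = 3456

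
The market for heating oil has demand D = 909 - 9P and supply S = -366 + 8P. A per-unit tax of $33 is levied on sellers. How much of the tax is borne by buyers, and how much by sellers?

Pre-tax equilibrium: P* = 75, Q* = 234.
Tax on sellers shifts supply to S = -366 + 8(P − 33) = -630 + 8P.
909 - 9P = -630 + 8P gives buyer price Pb = 1539/17; sellers receive Ps = 1539/17 − 33 = 978/17.
New quantity: Q = 909 − 9(1539/17) = 1602/17.
Buyer burden = 1539/17 − 75 = 264/17; seller burden = 75 − 978/17 = 297/17.

Buyers bear 264/17, sellers bear 297/17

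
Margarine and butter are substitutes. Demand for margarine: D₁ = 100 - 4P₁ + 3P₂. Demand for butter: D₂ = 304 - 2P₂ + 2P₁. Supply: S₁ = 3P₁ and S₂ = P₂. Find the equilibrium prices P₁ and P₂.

Market 1: 100 - 4P₁ + 3P₂ = 3P₁ → 7P₁ - 3P₂ = 100.
Market 2: 3P₂ - 2P₁ = 304.
Eliminating P₂: 3×(1) + 3×(2) gives 15P₁ = 1212, so P₁ = 80.8.
Back-substitute into (2): P₂ = (304 + 2×80.8) / 3 = 155.2.

P₁ = 80.8, P₂ = 155.2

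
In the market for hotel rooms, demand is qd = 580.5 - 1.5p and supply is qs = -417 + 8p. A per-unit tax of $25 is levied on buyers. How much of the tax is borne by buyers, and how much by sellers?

Buyers bear 400/19, sellers bear 75/19

Pre-tax equilibrium: p* = 105, q* = 423.
Tax on buyers shifts demand to qd = 580.5 − 1.5(p + 25) = 543 - 1.5p.
543 - 1.5p = -417 + 8p gives seller price ps = 1920/19; buyers pay pb = 1920/19 + 25 = 2395/19.
New quantity: q = 580.5 − 1.5(2395/19) = 7437/19.
Buyer burden = 2395/19 − 105 = 400/19; seller burden = 105 − 1920/19 = 75/19.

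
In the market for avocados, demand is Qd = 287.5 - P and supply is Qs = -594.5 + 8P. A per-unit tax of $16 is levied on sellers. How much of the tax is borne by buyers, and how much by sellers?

Buyers bear 128/9, sellers bear 16/9

Pre-tax equilibrium: P* = 98, Q* = 189.5.
Tax on sellers shifts supply to Qs = -594.5 + 8(P − 16) = -722.5 + 8P.
287.5 - P = -722.5 + 8P gives buyer price Pb = 1010/9; sellers receive Ps = 1010/9 − 16 = 866/9.
New quantity: Q = 287.5 − 1(1010/9) = 3155/18.
Buyer burden = 1010/9 − 98 = 128/9; seller burden = 98 − 866/9 = 16/9.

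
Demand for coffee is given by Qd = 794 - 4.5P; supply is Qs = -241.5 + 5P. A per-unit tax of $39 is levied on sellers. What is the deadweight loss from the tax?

Deadweight loss = 68445/38

Pre-tax equilibrium: P* = 109, Q* = 303.5.
Tax on sellers shifts supply to Qs = -241.5 + 5(P − 39) = -436.5 + 5P.
794 - 4.5P = -436.5 + 5P gives buyer price Pb = 2461/19; sellers receive Ps = 2461/19 − 39 = 1720/19.
New quantity: Q = 794 − 4.5(2461/19) = 8023/38.
DWL = ½ × 39 × (303.5 − 8023/38) = 68445/38.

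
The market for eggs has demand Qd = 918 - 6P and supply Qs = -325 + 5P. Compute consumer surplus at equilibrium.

Equilibrium: 918 - 6P = -325 + 5P gives P* = 113, Q* = 240.
Demand choke price (Qd = 0): P = 153.
CS = ½(153 − 113)(240) = 4800.

Consumer surplus = 4800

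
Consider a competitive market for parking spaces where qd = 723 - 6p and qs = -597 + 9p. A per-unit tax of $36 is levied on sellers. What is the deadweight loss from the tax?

Deadweight loss = 2332.8

Pre-tax equilibrium: p* = 88, q* = 195.
Tax on sellers shifts supply to qs = -597 + 9(p − 36) = -921 + 9p.
723 - 6p = -921 + 9p gives buyer price pb = 109.6; sellers receive ps = 109.6 − 36 = 73.6.
New quantity: q = 723 − 6(109.6) = 65.4.
DWL = ½ × 36 × (195 − 65.4) = 2332.8.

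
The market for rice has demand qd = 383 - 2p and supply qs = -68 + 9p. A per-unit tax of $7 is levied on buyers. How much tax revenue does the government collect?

Pre-tax equilibrium: p* = 41, q* = 301.
Tax on buyers shifts demand to qd = 383 − 2(p + 7) = 369 - 2p.
369 - 2p = -68 + 9p gives seller price ps = 437/11; buyers pay pb = 437/11 + 7 = 514/11.
New quantity: q = 383 − 2(514/11) = 3185/11.
Revenue = 7 × 3185/11 = 22295/11.

Tax revenue = 22295/11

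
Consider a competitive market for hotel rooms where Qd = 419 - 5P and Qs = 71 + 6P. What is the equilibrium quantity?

Q* = 2869/11

Set Qd = Qs: 419 - 5P = 71 + 6P.
348 = 11P, so P* = 348/11.
Q* = 419 − 5(348/11) = 2869/11.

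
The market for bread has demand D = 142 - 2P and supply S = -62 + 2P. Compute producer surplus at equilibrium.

Producer surplus = 400

Equilibrium: 142 - 2P = -62 + 2P gives P* = 51, Q* = 40.
Supply starts at P = 31 (where S = 0).
PS = ½(51 − 31)(40) = 400.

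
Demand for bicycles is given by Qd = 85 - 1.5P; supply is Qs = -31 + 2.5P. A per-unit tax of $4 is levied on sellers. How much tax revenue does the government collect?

Pre-tax equilibrium: P* = 29, Q* = 41.5.
Tax on sellers shifts supply to Qs = -31 + 2.5(P − 4) = -41 + 2.5P.
85 - 1.5P = -41 + 2.5P gives buyer price Pb = 31.5; sellers receive Ps = 31.5 − 4 = 27.5.
New quantity: Q = 85 − 1.5(31.5) = 37.75.
Revenue = 4 × 37.75 = 151.

Tax revenue = 151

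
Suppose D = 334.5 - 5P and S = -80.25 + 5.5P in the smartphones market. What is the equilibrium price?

Set D = S: 334.5 - 5P = -80.25 + 5.5P.
414.75 = 10.5P, so P* = 39.5.
Q* = 334.5 − 5(39.5) = 137.

P* = 39.5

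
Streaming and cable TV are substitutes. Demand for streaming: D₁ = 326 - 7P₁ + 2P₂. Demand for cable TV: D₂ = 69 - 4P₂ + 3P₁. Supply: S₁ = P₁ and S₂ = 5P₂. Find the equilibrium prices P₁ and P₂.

Market 1: 326 - 7P₁ + 2P₂ = P₁ → 8P₁ - 2P₂ = 326.
Market 2: 9P₂ - 3P₁ = 69.
Eliminating P₂: 9×(1) + 2×(2) gives 66P₁ = 3072, so P₁ = 512/11.
Back-substitute into (2): P₂ = (69 + 3×512/11) / 9 = 255/11.

P₁ = 512/11, P₂ = 255/11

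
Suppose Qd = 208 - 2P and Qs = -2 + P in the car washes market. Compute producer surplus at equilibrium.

Equilibrium: 208 - 2P = -2 + P gives P* = 70, Q* = 68.
Supply starts at P = 2 (where Qs = 0).
PS = ½(70 − 2)(68) = 2312.

Producer surplus = 2312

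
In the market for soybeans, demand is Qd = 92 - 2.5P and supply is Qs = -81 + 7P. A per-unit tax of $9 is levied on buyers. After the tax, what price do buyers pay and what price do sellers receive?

Pre-tax equilibrium: P* = 346/19, Q* = 883/19.
Tax on buyers shifts demand to Qd = 92 − 2.5(P + 9) = 69.5 - 2.5P.
69.5 - 2.5P = -81 + 7P gives seller price Ps = 301/19; buyers pay Pb = 301/19 + 9 = 472/19.
New quantity: Q = 92 − 2.5(472/19) = 568/19.

Buyers pay 472/19, sellers receive 301/19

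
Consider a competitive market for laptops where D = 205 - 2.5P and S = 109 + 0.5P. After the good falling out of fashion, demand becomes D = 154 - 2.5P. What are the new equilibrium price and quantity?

Original equilibrium: P* = 32, Q* = 125.
New equilibrium: 154 - 2.5P = 109 + 0.5P, so 45 = 3P and P' = 15; Q' = 154 − 2.5(15) = 116.5.

P' = 15, Q' = 116.5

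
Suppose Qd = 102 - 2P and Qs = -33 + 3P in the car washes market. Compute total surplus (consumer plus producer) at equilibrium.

Equilibrium: 102 - 2P = -33 + 3P gives P* = 27, Q* = 48.
Demand choke price: P = 51; supply starts at P = 11.
CS = ½(51 − 27)(48) = 576; PS = ½(27 − 11)(48) = 384.

Total surplus = 960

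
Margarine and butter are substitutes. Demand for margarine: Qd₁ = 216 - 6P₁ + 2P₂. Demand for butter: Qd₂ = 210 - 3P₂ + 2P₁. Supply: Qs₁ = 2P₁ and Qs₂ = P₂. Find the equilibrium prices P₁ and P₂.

P₁ = 321/7, P₂ = 528/7

Market 1: 216 - 6P₁ + 2P₂ = 2P₁ → 8P₁ - 2P₂ = 216.
Market 2: 4P₂ - 2P₁ = 210.
Eliminating P₂: 4×(1) + 2×(2) gives 28P₁ = 1284, so P₁ = 321/7.
Back-substitute into (2): P₂ = (210 + 2×321/7) / 4 = 528/7.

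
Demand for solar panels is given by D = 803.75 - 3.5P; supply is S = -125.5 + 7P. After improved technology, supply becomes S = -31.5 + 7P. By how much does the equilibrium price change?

Original equilibrium: P* = 88.5, Q* = 494.
New equilibrium: 803.75 - 3.5P = -31.5 + 7P, so 835.25 = 10.5P and P' = 3341/42; Q' = 803.75 − 3.5(3341/42) = 1576/3.
Change in price: 3341/42 − 88.5 = -188/21.

ΔP = -188/21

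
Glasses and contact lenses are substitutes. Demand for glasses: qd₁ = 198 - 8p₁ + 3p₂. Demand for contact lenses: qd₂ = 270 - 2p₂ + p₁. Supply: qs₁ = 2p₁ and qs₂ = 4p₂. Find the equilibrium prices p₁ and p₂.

p₁ = 666/19, p₂ = 966/19

Market 1: 198 - 8p₁ + 3p₂ = 2p₁ → 10p₁ - 3p₂ = 198.
Market 2: 6p₂ - p₁ = 270.
Eliminating p₂: 6×(1) + 3×(2) gives 57p₁ = 1998, so p₁ = 666/19.
Back-substitute into (2): p₂ = (270 + 1×666/19) / 6 = 966/19.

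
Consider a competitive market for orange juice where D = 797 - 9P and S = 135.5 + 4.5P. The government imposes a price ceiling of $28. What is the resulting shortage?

Shortage = 283.5

Equilibrium price would be P* = 49, so the ceiling at 28 binds.
At P = 28: D = 797 − 9(28) = 545, S = 135.5 + 4.5(28) = 261.5.
Shortage = 545 − 261.5 = 283.5.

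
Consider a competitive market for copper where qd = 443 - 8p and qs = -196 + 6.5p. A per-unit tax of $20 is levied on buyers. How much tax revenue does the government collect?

Pre-tax equilibrium: p* = 1278/29, q* = 2623/29.
Tax on buyers shifts demand to qd = 443 − 8(p + 20) = 283 - 8p.
283 - 8p = -196 + 6.5p gives seller price ps = 958/29; buyers pay pb = 958/29 + 20 = 1538/29.
New quantity: q = 443 − 8(1538/29) = 543/29.
Revenue = 20 × 543/29 = 10860/29.

Tax revenue = 10860/29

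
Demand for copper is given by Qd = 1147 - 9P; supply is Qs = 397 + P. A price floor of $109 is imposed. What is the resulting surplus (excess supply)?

Equilibrium price would be P* = 75, so the floor at 109 binds.
At P = 109: Qd = 166, Qs = 506.
Surplus = 506 − 166 = 340.

Surplus = 340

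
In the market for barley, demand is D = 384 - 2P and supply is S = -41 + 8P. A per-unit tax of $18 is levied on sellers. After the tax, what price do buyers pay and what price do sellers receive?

Pre-tax equilibrium: P* = 42.5, Q* = 299.
Tax on sellers shifts supply to S = -41 + 8(P − 18) = -185 + 8P.
384 - 2P = -185 + 8P gives buyer price Pb = 56.9; sellers receive Ps = 56.9 − 18 = 38.9.
New quantity: Q = 384 − 2(56.9) = 270.2.

Buyers pay $56.9, sellers receive $38.9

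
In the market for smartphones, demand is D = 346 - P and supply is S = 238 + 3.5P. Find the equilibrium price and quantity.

Set D = S: 346 - P = 238 + 3.5P.
108 = 4.5P, so P* = 24.
Q* = 346 − 1(24) = 322.

P* = 24, Q* = 322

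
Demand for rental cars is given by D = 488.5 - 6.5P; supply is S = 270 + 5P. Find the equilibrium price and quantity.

P* = 19, Q* = 365

Set D = S: 488.5 - 6.5P = 270 + 5P.
218.5 = 11.5P, so P* = 19.
Q* = 488.5 − 6.5(19) = 365.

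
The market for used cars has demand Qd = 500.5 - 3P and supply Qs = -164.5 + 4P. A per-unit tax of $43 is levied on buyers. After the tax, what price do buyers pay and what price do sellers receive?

Pre-tax equilibrium: P* = 95, Q* = 215.5.
Tax on buyers shifts demand to Qd = 500.5 − 3(P + 43) = 371.5 - 3P.
371.5 - 3P = -164.5 + 4P gives seller price Ps = 536/7; buyers pay Pb = 536/7 + 43 = 837/7.
New quantity: Q = 500.5 − 3(837/7) = 1985/14.

Buyers pay 837/7, sellers receive 536/7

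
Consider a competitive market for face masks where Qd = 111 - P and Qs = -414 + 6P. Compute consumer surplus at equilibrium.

Equilibrium: 111 - P = -414 + 6P gives P* = 75, Q* = 36.
Demand choke price (Qd = 0): P = 111.
CS = ½(111 − 75)(36) = 648.

Consumer surplus = 648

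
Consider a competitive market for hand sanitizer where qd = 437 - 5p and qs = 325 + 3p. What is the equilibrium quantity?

Set qd = qs: 437 - 5p = 325 + 3p.
112 = 8p, so p* = 14.
q* = 437 − 5(14) = 367.

q* = 367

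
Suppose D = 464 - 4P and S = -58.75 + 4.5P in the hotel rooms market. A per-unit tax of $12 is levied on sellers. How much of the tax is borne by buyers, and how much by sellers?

Pre-tax equilibrium: P* = 61.5, Q* = 218.
Tax on sellers shifts supply to S = -58.75 + 4.5(P − 12) = -112.75 + 4.5P.
464 - 4P = -112.75 + 4.5P gives buyer price Pb = 2307/34; sellers receive Ps = 2307/34 − 12 = 1899/34.
New quantity: Q = 464 − 4(2307/34) = 3274/17.
Buyer burden = 2307/34 − 61.5 = 108/17; seller burden = 61.5 − 1899/34 = 96/17.

Buyers bear 108/17, sellers bear 96/17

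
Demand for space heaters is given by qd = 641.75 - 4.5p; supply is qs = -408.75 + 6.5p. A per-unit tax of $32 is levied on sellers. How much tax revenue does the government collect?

Pre-tax equilibrium: p* = 95.5, q* = 212.
Tax on sellers shifts supply to qs = -408.75 + 6.5(p − 32) = -616.75 + 6.5p.
641.75 - 4.5p = -616.75 + 6.5p gives buyer price pb = 2517/22; sellers receive ps = 2517/22 − 32 = 1813/22.
New quantity: q = 641.75 − 4.5(2517/22) = 1396/11.
Revenue = 32 × 1396/11 = 44672/11.

Tax revenue = 44672/11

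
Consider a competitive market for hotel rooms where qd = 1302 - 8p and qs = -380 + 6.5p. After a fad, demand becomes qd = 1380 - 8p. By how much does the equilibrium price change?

Original equilibrium: p* = 116, q* = 374.
New equilibrium: 1380 - 8p = -380 + 6.5p, so 1760 = 14.5p and p' = 3520/29; q' = 1380 − 8(3520/29) = 11860/29.
Change in price: 3520/29 − 116 = 156/29.

Δp = 156/29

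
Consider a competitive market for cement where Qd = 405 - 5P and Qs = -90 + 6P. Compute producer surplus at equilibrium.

Producer surplus = 2700

Equilibrium: 405 - 5P = -90 + 6P gives P* = 45, Q* = 180.
Supply starts at P = 15 (where Qs = 0).
PS = ½(45 − 15)(180) = 2700.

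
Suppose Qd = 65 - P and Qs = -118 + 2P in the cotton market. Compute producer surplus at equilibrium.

Equilibrium: 65 - P = -118 + 2P gives P* = 61, Q* = 4.
Supply starts at P = 59 (where Qs = 0).
PS = ½(61 − 59)(4) = 4.

Producer surplus = 4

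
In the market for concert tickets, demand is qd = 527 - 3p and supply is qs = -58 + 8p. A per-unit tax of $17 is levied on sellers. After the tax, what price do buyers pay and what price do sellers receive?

Pre-tax equilibrium: p* = 585/11, q* = 4042/11.
Tax on sellers shifts supply to qs = -58 + 8(p − 17) = -194 + 8p.
527 - 3p = -194 + 8p gives buyer price pb = 721/11; sellers receive ps = 721/11 − 17 = 534/11.
New quantity: q = 527 − 3(721/11) = 3634/11.

Buyers pay 721/11, sellers receive 534/11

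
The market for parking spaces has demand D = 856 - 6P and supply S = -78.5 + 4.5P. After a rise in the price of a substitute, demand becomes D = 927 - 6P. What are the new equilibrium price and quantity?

P' = 2011/21, Q' = 2467/7

Original equilibrium: P* = 89, Q* = 322.
New equilibrium: 927 - 6P = -78.5 + 4.5P, so 1005.5 = 10.5P and P' = 2011/21; Q' = 927 − 6(2011/21) = 2467/7.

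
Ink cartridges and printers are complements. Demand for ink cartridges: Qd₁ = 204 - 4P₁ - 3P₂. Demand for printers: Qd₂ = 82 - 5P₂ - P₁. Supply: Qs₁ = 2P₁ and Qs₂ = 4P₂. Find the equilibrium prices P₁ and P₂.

P₁ = 530/17, P₂ = 96/17

Market 1: 204 - 4P₁ - 3P₂ = 2P₁ → 6P₁ + 3P₂ = 204.
Market 2: 9P₂ + P₁ = 82.
Eliminating P₂: 9×(1) − 3×(2) gives 51P₁ = 1590, so P₁ = 530/17.
Back-substitute into (2): P₂ = (82 − 1×530/17) / 9 = 96/17.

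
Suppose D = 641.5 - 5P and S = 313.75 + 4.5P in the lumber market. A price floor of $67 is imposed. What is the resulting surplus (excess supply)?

Surplus = 308.75

Equilibrium price would be P* = 34.5, so the floor at 67 binds.
At P = 67: D = 306.5, S = 615.25.
Surplus = 615.25 − 306.5 = 308.75.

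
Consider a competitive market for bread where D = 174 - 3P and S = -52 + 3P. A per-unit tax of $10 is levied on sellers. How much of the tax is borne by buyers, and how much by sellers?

Pre-tax equilibrium: P* = 113/3, Q* = 61.
Tax on sellers shifts supply to S = -52 + 3(P − 10) = -82 + 3P.
174 - 3P = -82 + 3P gives buyer price Pb = 128/3; sellers receive Ps = 128/3 − 10 = 98/3.
New quantity: Q = 174 − 3(128/3) = 46.
Buyer burden = 128/3 − 113/3 = 5; seller burden = 113/3 − 98/3 = 5.

Buyers bear $5, sellers bear $5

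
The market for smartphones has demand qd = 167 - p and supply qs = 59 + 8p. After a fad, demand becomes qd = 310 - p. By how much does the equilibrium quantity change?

Δq = 1144/9

Original equilibrium: p* = 12, q* = 155.
New equilibrium: 310 - p = 59 + 8p, so 251 = 9p and p' = 251/9; q' = 310 − 1(251/9) = 2539/9.
Change in quantity: 2539/9 − 155 = 1144/9.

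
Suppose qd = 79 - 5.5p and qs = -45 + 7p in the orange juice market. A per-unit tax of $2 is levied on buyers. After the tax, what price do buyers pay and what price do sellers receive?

Buyers pay $11.04, sellers receive $9.04

Pre-tax equilibrium: p* = 9.92, q* = 24.44.
Tax on buyers shifts demand to qd = 79 − 5.5(p + 2) = 68 - 5.5p.
68 - 5.5p = -45 + 7p gives seller price ps = 9.04; buyers pay pb = 9.04 + 2 = 11.04.
New quantity: q = 79 − 5.5(11.04) = 18.28.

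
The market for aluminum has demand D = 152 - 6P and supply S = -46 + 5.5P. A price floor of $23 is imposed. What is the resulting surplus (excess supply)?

Surplus = 66.5

Equilibrium price would be P* = 396/23, so the floor at 23 binds.
At P = 23: D = 14, S = 80.5.
Surplus = 80.5 − 14 = 66.5.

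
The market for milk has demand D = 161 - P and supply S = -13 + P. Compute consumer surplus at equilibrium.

Consumer surplus = 2738

Equilibrium: 161 - P = -13 + P gives P* = 87, Q* = 74.
Demand choke price (D = 0): P = 161.
CS = ½(161 − 87)(74) = 2738.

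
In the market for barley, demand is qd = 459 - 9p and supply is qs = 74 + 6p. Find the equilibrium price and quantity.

Set qd = qs: 459 - 9p = 74 + 6p.
385 = 15p, so p* = 77/3.
q* = 459 − 9(77/3) = 228.

p* = 77/3, q* = 228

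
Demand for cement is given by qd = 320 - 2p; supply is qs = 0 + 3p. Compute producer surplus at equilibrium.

Producer surplus = 6144

Equilibrium: 320 - 2p = 0 + 3p gives p* = 64, q* = 192.
Supply starts at p = 0 (where qs = 0).
PS = ½(64 − 0)(192) = 6144.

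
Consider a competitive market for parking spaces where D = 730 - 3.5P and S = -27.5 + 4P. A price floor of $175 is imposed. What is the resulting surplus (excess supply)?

Equilibrium price would be P* = 101, so the floor at 175 binds.
At P = 175: D = 117.5, S = 672.5.
Surplus = 672.5 − 117.5 = 555.

Surplus = 555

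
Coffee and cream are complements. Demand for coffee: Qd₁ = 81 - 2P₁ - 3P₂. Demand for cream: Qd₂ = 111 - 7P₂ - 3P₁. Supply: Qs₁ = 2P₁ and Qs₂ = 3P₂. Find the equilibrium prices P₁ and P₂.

P₁ = 477/31, P₂ = 201/31

Market 1: 81 - 2P₁ - 3P₂ = 2P₁ → 4P₁ + 3P₂ = 81.
Market 2: 10P₂ + 3P₁ = 111.
Eliminating P₂: 10×(1) − 3×(2) gives 31P₁ = 477, so P₁ = 477/31.
Back-substitute into (2): P₂ = (111 − 3×477/31) / 10 = 201/31.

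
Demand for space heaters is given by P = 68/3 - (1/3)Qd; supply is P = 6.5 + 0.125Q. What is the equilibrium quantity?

Q* = 388/11

Set the two price expressions equal: 68/3 - (1/3)Q = 6.5 + 0.125Q.
97/6 = (11/24)Q, so Q* = 388/11.
P* = 68/3 − (1/3)(388/11) = 120/11.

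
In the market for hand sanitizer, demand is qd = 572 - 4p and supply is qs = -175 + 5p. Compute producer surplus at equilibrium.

Equilibrium: 572 - 4p = -175 + 5p gives p* = 83, q* = 240.
Supply starts at p = 35 (where qs = 0).
PS = ½(83 − 35)(240) = 5760.

Producer surplus = 5760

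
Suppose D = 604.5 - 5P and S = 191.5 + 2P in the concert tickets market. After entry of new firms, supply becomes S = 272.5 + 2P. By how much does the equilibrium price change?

Original equilibrium: P* = 59, Q* = 309.5.
New equilibrium: 604.5 - 5P = 272.5 + 2P, so 332 = 7P and P' = 332/7; Q' = 604.5 − 5(332/7) = 5143/14.
Change in price: 332/7 − 59 = -81/7.

ΔP = -81/7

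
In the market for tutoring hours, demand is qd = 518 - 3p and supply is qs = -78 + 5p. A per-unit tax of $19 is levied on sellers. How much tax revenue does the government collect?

Pre-tax equilibrium: p* = 74.5, q* = 294.5.
Tax on sellers shifts supply to qs = -78 + 5(p − 19) = -173 + 5p.
518 - 3p = -173 + 5p gives buyer price pb = 86.375; sellers receive ps = 86.375 − 19 = 67.375.
New quantity: q = 518 − 3(86.375) = 258.875.
Revenue = 19 × 258.875 = 4918.625.

Tax revenue = 4918.625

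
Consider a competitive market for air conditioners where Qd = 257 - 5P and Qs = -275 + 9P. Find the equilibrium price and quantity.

Set Qd = Qs: 257 - 5P = -275 + 9P.
532 = 14P, so P* = 38.
Q* = 257 − 5(38) = 67.

P* = 38, Q* = 67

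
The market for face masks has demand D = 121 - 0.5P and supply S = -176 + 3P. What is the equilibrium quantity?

Q* = 550/7

Set D = S: 121 - 0.5P = -176 + 3P.
297 = 3.5P, so P* = 594/7.
Q* = 121 − 0.5(594/7) = 550/7.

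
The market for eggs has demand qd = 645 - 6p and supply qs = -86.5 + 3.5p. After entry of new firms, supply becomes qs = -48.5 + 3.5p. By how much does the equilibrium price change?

Δp = -4

Original equilibrium: p* = 77, q* = 183.
New equilibrium: 645 - 6p = -48.5 + 3.5p, so 693.5 = 9.5p and p' = 73; q' = 645 − 6(73) = 207.
Change in price: 73 − 77 = -4.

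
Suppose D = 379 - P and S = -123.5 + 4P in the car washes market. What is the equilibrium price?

P* = 100.5

Set D = S: 379 - P = -123.5 + 4P.
502.5 = 5P, so P* = 100.5.
Q* = 379 − 1(100.5) = 278.5.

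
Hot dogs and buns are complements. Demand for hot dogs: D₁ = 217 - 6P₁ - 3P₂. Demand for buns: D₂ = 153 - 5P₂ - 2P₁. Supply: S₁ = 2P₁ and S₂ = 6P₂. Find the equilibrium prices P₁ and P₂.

P₁ = 964/41, P₂ = 395/41

Market 1: 217 - 6P₁ - 3P₂ = 2P₁ → 8P₁ + 3P₂ = 217.
Market 2: 11P₂ + 2P₁ = 153.
Eliminating P₂: 11×(1) − 3×(2) gives 82P₁ = 1928, so P₁ = 964/41.
Back-substitute into (2): P₂ = (153 − 2×964/41) / 11 = 395/41.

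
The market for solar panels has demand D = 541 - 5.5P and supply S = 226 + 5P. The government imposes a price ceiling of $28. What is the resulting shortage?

Shortage = 21

Equilibrium price would be P* = 30, so the ceiling at 28 binds.
At P = 28: D = 541 − 5.5(28) = 387, S = 226 + 5(28) = 366.
Shortage = 387 − 366 = 21.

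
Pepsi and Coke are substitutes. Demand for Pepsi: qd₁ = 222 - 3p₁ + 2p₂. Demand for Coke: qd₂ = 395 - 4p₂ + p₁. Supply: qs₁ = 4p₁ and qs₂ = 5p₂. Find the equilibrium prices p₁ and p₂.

Market 1: 222 - 3p₁ + 2p₂ = 4p₁ → 7p₁ - 2p₂ = 222.
Market 2: 9p₂ - p₁ = 395.
Eliminating p₂: 9×(1) + 2×(2) gives 61p₁ = 2788, so p₁ = 2788/61.
Back-substitute into (2): p₂ = (395 + 1×2788/61) / 9 = 2987/61.

p₁ = 2788/61, p₂ = 2987/61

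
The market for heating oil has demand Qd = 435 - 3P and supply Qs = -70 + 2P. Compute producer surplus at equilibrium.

Producer surplus = 4356

Equilibrium: 435 - 3P = -70 + 2P gives P* = 101, Q* = 132.
Supply starts at P = 35 (where Qs = 0).
PS = ½(101 − 35)(132) = 4356.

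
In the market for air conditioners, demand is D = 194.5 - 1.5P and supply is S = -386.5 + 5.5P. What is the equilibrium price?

Set D = S: 194.5 - 1.5P = -386.5 + 5.5P.
581 = 7P, so P* = 83.
Q* = 194.5 − 1.5(83) = 70.

P* = 83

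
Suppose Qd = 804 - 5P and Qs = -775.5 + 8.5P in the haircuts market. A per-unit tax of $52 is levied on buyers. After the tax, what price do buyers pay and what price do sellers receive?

Buyers pay 4043/27, sellers receive 2639/27

Pre-tax equilibrium: P* = 117, Q* = 219.
Tax on buyers shifts demand to Qd = 804 − 5(P + 52) = 544 - 5P.
544 - 5P = -775.5 + 8.5P gives seller price Ps = 2639/27; buyers pay Pb = 2639/27 + 52 = 4043/27.
New quantity: Q = 804 − 5(4043/27) = 1493/27.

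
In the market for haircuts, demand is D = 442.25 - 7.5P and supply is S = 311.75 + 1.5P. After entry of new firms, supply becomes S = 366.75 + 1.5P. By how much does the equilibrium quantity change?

Original equilibrium: P* = 14.5, Q* = 333.5.
New equilibrium: 442.25 - 7.5P = 366.75 + 1.5P, so 75.5 = 9P and P' = 151/18; Q' = 442.25 − 7.5(151/18) = 1138/3.
Change in quantity: 1138/3 − 333.5 = 275/6.

ΔQ = 275/6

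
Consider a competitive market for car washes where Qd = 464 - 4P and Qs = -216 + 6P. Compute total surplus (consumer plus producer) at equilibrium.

Equilibrium: 464 - 4P = -216 + 6P gives P* = 68, Q* = 192.
Demand choke price: P = 116; supply starts at P = 36.
CS = ½(116 − 68)(192) = 4608; PS = ½(68 − 36)(192) = 3072.

Total surplus = 7680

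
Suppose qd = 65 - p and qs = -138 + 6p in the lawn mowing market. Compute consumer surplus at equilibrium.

Consumer surplus = 648

Equilibrium: 65 - p = -138 + 6p gives p* = 29, q* = 36.
Demand choke price (qd = 0): p = 65.
CS = ½(65 − 29)(36) = 648.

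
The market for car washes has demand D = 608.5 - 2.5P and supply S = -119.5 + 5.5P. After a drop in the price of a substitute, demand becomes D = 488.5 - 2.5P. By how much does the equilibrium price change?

ΔP = -15

Original equilibrium: P* = 91, Q* = 381.
New equilibrium: 488.5 - 2.5P = -119.5 + 5.5P, so 608 = 8P and P' = 76; Q' = 488.5 − 2.5(76) = 298.5.
Change in price: 76 − 91 = -15.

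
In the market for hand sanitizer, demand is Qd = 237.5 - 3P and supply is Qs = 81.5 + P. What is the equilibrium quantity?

Set Qd = Qs: 237.5 - 3P = 81.5 + P.
156 = 4P, so P* = 39.
Q* = 237.5 − 3(39) = 120.5.

Q* = 120.5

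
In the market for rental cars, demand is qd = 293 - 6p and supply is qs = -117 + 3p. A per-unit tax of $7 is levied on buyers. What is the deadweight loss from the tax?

Deadweight loss = 49

Pre-tax equilibrium: p* = 410/9, q* = 59/3.
Tax on buyers shifts demand to qd = 293 − 6(p + 7) = 251 - 6p.
251 - 6p = -117 + 3p gives seller price ps = 368/9; buyers pay pb = 368/9 + 7 = 431/9.
New quantity: q = 293 − 6(431/9) = 17/3.
DWL = ½ × 7 × (59/3 − 17/3) = 49.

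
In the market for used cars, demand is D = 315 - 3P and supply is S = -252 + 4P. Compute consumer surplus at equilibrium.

Consumer surplus = 864

Equilibrium: 315 - 3P = -252 + 4P gives P* = 81, Q* = 72.
Demand choke price (D = 0): P = 105.
CS = ½(105 − 81)(72) = 864.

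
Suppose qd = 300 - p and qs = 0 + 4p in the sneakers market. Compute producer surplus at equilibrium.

Producer surplus = 7200

Equilibrium: 300 - p = 0 + 4p gives p* = 60, q* = 240.
Supply starts at p = 0 (where qs = 0).
PS = ½(60 − 0)(240) = 7200.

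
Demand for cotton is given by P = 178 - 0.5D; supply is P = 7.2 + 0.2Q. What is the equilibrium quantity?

Set the two price expressions equal: 178 - 0.5Q = 7.2 + 0.2Q.
170.8 = 0.7Q, so Q* = 244.
P* = 178 − (0.5)(244) = 56.

Q* = 244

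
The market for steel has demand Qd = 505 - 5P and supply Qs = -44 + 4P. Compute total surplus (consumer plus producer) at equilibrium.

Total surplus = 9000

Equilibrium: 505 - 5P = -44 + 4P gives P* = 61, Q* = 200.
Demand choke price: P = 101; supply starts at P = 11.
CS = ½(101 − 61)(200) = 4000; PS = ½(61 − 11)(200) = 5000.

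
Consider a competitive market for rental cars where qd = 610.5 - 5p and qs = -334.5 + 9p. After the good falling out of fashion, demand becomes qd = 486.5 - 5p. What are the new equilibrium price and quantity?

p' = 821/14, q' = 1353/7

Original equilibrium: p* = 67.5, q* = 273.
New equilibrium: 486.5 - 5p = -334.5 + 9p, so 821 = 14p and p' = 821/14; q' = 486.5 − 5(821/14) = 1353/7.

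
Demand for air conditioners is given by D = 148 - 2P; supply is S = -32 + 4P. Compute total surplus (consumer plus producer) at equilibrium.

Total surplus = 2904

Equilibrium: 148 - 2P = -32 + 4P gives P* = 30, Q* = 88.
Demand choke price: P = 74; supply starts at P = 8.
CS = ½(74 − 30)(88) = 1936; PS = ½(30 − 8)(88) = 968.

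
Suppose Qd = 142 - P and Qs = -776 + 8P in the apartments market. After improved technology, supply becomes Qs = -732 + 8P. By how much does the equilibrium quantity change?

Original equilibrium: P* = 102, Q* = 40.
New equilibrium: 142 - P = -732 + 8P, so 874 = 9P and P' = 874/9; Q' = 142 − 1(874/9) = 404/9.
Change in quantity: 404/9 − 40 = 44/9.

ΔQ = 44/9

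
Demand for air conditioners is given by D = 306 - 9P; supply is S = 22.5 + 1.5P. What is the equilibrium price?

Set D = S: 306 - 9P = 22.5 + 1.5P.
283.5 = 10.5P, so P* = 27.
Q* = 306 − 9(27) = 63.

P* = 27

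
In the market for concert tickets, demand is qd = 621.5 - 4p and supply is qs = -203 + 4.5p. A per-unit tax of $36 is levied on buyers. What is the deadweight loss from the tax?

Deadweight loss = 23328/17

Pre-tax equilibrium: p* = 97, q* = 233.5.
Tax on buyers shifts demand to qd = 621.5 − 4(p + 36) = 477.5 - 4p.
477.5 - 4p = -203 + 4.5p gives seller price ps = 1361/17; buyers pay pb = 1361/17 + 36 = 1973/17.
New quantity: q = 621.5 − 4(1973/17) = 5347/34.
DWL = ½ × 36 × (233.5 − 5347/34) = 23328/17.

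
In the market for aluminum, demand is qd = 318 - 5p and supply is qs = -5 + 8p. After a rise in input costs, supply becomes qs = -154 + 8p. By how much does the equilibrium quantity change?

Δq = -745/13

Original equilibrium: p* = 323/13, q* = 2519/13.
New equilibrium: 318 - 5p = -154 + 8p, so 472 = 13p and p' = 472/13; q' = 318 − 5(472/13) = 1774/13.
Change in quantity: 1774/13 − 2519/13 = -745/13.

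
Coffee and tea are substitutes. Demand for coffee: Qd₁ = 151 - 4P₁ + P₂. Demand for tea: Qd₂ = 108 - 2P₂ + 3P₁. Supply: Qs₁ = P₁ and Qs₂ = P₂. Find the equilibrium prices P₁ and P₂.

Market 1: 151 - 4P₁ + P₂ = P₁ → 5P₁ - P₂ = 151.
Market 2: 3P₂ - 3P₁ = 108.
Eliminating P₂: 3×(1) + 1×(2) gives 12P₁ = 561, so P₁ = 46.75.
Back-substitute into (2): P₂ = (108 + 3×46.75) / 3 = 82.75.

P₁ = 46.75, P₂ = 82.75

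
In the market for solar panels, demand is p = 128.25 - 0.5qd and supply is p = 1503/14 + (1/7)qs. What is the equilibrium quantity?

q* = 32.5

Set the two price expressions equal: 128.25 - 0.5q = 1503/14 + (1/7)q.
585/28 = (9/14)q, so q* = 32.5.
p* = 128.25 − (0.5)(32.5) = 112.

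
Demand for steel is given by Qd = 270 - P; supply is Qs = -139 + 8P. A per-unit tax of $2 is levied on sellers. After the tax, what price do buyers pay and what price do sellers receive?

Pre-tax equilibrium: P* = 409/9, Q* = 2021/9.
Tax on sellers shifts supply to Qs = -139 + 8(P − 2) = -155 + 8P.
270 - P = -155 + 8P gives buyer price Pb = 425/9; sellers receive Ps = 425/9 − 2 = 407/9.
New quantity: Q = 270 − 1(425/9) = 2005/9.

Buyers pay 425/9, sellers receive 407/9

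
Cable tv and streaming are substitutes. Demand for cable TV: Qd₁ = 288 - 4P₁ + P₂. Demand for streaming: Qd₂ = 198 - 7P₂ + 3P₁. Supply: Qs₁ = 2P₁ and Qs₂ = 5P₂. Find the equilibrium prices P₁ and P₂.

P₁ = 1218/23, P₂ = 684/23

Market 1: 288 - 4P₁ + P₂ = 2P₁ → 6P₁ - P₂ = 288.
Market 2: 12P₂ - 3P₁ = 198.
Eliminating P₂: 12×(1) + 1×(2) gives 69P₁ = 3654, so P₁ = 1218/23.
Back-substitute into (2): P₂ = (198 + 3×1218/23) / 12 = 684/23.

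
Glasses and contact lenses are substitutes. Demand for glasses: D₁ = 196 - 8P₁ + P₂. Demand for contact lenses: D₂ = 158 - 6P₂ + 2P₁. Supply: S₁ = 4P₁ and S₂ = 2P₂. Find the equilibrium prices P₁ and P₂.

Market 1: 196 - 8P₁ + P₂ = 4P₁ → 12P₁ - P₂ = 196.
Market 2: 8P₂ - 2P₁ = 158.
Eliminating P₂: 8×(1) + 1×(2) gives 94P₁ = 1726, so P₁ = 863/47.
Back-substitute into (2): P₂ = (158 + 2×863/47) / 8 = 1144/47.

P₁ = 863/47, P₂ = 1144/47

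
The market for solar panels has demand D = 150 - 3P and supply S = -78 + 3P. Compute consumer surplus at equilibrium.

Equilibrium: 150 - 3P = -78 + 3P gives P* = 38, Q* = 36.
Demand choke price (D = 0): P = 50.
CS = ½(50 − 38)(36) = 216.

Consumer surplus = 216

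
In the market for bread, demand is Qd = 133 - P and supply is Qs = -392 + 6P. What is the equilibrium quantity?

Q* = 58

Set Qd = Qs: 133 - P = -392 + 6P.
525 = 7P, so P* = 75.
Q* = 133 − 1(75) = 58.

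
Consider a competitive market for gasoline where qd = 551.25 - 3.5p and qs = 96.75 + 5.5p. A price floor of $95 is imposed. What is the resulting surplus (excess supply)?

Equilibrium price would be p* = 50.5, so the floor at 95 binds.
At p = 95: qd = 218.75, qs = 619.25.
Surplus = 619.25 − 218.75 = 400.5.

Surplus = 400.5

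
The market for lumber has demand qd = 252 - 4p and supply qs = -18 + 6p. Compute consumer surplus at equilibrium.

Equilibrium: 252 - 4p = -18 + 6p gives p* = 27, q* = 144.
Demand choke price (qd = 0): p = 63.
CS = ½(63 − 27)(144) = 2592.

Consumer surplus = 2592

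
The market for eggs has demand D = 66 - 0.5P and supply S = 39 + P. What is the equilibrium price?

P* = 18

Set D = S: 66 - 0.5P = 39 + P.
27 = 1.5P, so P* = 18.
Q* = 66 − 0.5(18) = 57.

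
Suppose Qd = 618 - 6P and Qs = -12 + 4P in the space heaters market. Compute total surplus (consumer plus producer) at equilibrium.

Equilibrium: 618 - 6P = -12 + 4P gives P* = 63, Q* = 240.
Demand choke price: P = 103; supply starts at P = 3.
CS = ½(103 − 63)(240) = 4800; PS = ½(63 − 3)(240) = 7200.

Total surplus = 12000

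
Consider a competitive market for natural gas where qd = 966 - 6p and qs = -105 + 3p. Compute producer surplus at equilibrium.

Equilibrium: 966 - 6p = -105 + 3p gives p* = 119, q* = 252.
Supply starts at p = 35 (where qs = 0).
PS = ½(119 − 35)(252) = 10584.

Producer surplus = 10584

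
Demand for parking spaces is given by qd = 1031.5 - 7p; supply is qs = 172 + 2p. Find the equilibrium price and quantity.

p* = 95.5, q* = 363

Set qd = qs: 1031.5 - 7p = 172 + 2p.
859.5 = 9p, so p* = 95.5.
q* = 1031.5 − 7(95.5) = 363.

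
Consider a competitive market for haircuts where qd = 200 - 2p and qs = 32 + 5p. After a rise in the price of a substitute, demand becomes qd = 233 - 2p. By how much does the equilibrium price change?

Δp = 33/7

Original equilibrium: p* = 24, q* = 152.
New equilibrium: 233 - 2p = 32 + 5p, so 201 = 7p and p' = 201/7; q' = 233 − 2(201/7) = 1229/7.
Change in price: 201/7 − 24 = 33/7.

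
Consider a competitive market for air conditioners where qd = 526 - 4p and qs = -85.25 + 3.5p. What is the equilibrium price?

p* = 81.5

Set qd = qs: 526 - 4p = -85.25 + 3.5p.
611.25 = 7.5p, so p* = 81.5.
q* = 526 − 4(81.5) = 200.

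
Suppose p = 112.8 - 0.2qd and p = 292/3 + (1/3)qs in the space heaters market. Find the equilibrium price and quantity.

Set the two price expressions equal: 112.8 - 0.2q = 292/3 + (1/3)q.
232/15 = (8/15)q, so q* = 29.
p* = 112.8 − (0.2)(29) = 107.

p* = 107, q* = 29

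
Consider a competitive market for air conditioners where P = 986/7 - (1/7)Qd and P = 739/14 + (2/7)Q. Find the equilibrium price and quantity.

Set the two price expressions equal: 986/7 - (1/7)Q = 739/14 + (2/7)Q.
1233/14 = (3/7)Q, so Q* = 205.5.
P* = 986/7 − (1/7)(205.5) = 111.5.

P* = 111.5, Q* = 205.5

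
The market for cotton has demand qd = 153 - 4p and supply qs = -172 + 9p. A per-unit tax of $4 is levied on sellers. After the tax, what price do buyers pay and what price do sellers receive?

Pre-tax equilibrium: p* = 25, q* = 53.
Tax on sellers shifts supply to qs = -172 + 9(p − 4) = -208 + 9p.
153 - 4p = -208 + 9p gives buyer price pb = 361/13; sellers receive ps = 361/13 − 4 = 309/13.
New quantity: q = 153 − 4(361/13) = 545/13.

Buyers pay 361/13, sellers receive 309/13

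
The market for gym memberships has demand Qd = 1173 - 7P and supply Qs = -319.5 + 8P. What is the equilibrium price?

Set Qd = Qs: 1173 - 7P = -319.5 + 8P.
1492.5 = 15P, so P* = 99.5.
Q* = 1173 − 7(99.5) = 476.5.

P* = 99.5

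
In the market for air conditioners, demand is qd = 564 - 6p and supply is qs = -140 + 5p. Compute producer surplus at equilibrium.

Equilibrium: 564 - 6p = -140 + 5p gives p* = 64, q* = 180.
Supply starts at p = 28 (where qs = 0).
PS = ½(64 − 28)(180) = 3240.

Producer surplus = 3240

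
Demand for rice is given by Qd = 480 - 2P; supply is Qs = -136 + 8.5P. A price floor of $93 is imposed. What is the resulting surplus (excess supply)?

Surplus = 360.5

Equilibrium price would be P* = 176/3, so the floor at 93 binds.
At P = 93: Qd = 294, Qs = 654.5.
Surplus = 654.5 − 294 = 360.5.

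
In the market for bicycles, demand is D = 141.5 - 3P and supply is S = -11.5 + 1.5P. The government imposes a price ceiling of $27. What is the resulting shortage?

Equilibrium price would be P* = 34, so the ceiling at 27 binds.
At P = 27: D = 141.5 − 3(27) = 60.5, S = -11.5 + 1.5(27) = 29.
Shortage = 60.5 − 29 = 31.5.

Shortage = 31.5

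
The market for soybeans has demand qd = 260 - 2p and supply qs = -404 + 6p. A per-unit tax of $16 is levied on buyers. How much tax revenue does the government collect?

Pre-tax equilibrium: p* = 83, q* = 94.
Tax on buyers shifts demand to qd = 260 − 2(p + 16) = 228 - 2p.
228 - 2p = -404 + 6p gives seller price ps = 79; buyers pay pb = 79 + 16 = 95.
New quantity: q = 260 − 2(95) = 70.
Revenue = 16 × 70 = 1120.

Tax revenue = 1120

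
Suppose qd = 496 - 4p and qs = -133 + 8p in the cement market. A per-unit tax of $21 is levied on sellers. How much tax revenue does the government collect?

Pre-tax equilibrium: p* = 629/12, q* = 859/3.
Tax on sellers shifts supply to qs = -133 + 8(p − 21) = -301 + 8p.
496 - 4p = -301 + 8p gives buyer price pb = 797/12; sellers receive ps = 797/12 − 21 = 545/12.
New quantity: q = 496 − 4(797/12) = 691/3.
Revenue = 21 × 691/3 = 4837.

Tax revenue = 4837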